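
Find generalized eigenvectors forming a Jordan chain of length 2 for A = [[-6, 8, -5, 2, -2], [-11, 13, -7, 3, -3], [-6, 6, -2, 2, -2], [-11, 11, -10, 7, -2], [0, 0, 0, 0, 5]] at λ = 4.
v_1 = [[0, 0, 0, 1, 0]]^T, v_2 = [[2, 3, 2, 3, 0]]^T

We seek v_1 ∈ ker((A - 4I)^2) \ ker(A - 4I), then set v_{i+1} = (A - 4I) v_i.

One such chain is v_1 = [[0, 0, 0, 1, 0]]^T, v_2 = [[2, 3, 2, 3, 0]]^T. Check: (A - 4I) v_2 = [[0, 0, 0, 0, 0]]^T = 0.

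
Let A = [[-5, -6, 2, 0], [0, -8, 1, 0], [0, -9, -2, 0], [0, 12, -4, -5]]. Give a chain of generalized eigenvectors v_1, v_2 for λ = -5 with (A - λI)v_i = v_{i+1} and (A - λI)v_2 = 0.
v_1 = [[-1, 1, 2, -2]]^T, v_2 = [[-2, -1, -3, 4]]^T

We seek v_1 ∈ ker((A + 5I)^2) \ ker(A + 5I), then set v_{i+1} = (A + 5I) v_i.

One such chain is v_1 = [[-1, 1, 2, -2]]^T, v_2 = [[-2, -1, -3, 4]]^T. Check: (A + 5I) v_2 = [[0, 0, 0, 0]]^T = 0.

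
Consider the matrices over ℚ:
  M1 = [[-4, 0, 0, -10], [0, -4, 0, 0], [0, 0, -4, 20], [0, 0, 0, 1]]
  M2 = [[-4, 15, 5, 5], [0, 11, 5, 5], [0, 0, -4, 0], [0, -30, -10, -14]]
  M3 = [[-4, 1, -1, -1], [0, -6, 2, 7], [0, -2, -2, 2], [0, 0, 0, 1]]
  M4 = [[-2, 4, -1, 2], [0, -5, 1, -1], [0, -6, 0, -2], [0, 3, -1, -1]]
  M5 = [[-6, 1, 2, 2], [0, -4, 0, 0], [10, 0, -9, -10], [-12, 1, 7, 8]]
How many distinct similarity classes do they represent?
Characteristic polynomials: χ_{M1} = (x - 1)(x + 4)^3, χ_{M2} = (x - 1)(x + 4)^3, χ_{M3} = (x - 1)(x + 4)^3, χ_{M4} = (x + 2)^4, χ_{M5} = (x - 1)(x + 4)^3.

{M1, M2}: invariant factors x + 4, x + 4, (x - 1)(x + 4).

{M3, M5}: invariant factors x + 4, (x - 1)(x + 4)^2.

{M4}: invariant factors (x + 2)^2, (x + 2)^2.

Matrices are similar if and only if their invariant-factor lists agree; the partition into similarity classes is {M1, M2}, {M3, M5}, {M4}.

3 classes: {M1, M2}, {M3, M5}, {M4}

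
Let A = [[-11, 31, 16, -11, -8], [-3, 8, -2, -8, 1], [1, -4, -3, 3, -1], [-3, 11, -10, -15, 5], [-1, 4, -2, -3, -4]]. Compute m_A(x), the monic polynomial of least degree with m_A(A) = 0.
The characteristic polynomial factors as (x + 5)^5. The minimal polynomial is ∏(x - λ)^{k_λ} where k_λ is the size of the largest Jordan block at λ.

For λ = -5: rank(A + 5I) = 2, and the largest Jordan block has size 2 (the smallest k with rank((A + 5I)^k) = rank((A + 5I)^(k+1))).

So m_A(x) = (x + 5)^2.

m_A(x) = (x + 5)^2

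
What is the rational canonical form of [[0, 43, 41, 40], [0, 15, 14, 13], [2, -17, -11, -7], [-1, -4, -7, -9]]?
The invariant factors of A (the non-unit diagonal entries of the Smith normal form of xI - A over ℚ[x]) are (x + 5)(x^3 - 2x - 5), each dividing the next. The characteristic polynomial is their product, (x + 5)(x^3 - 2x - 5).

The rational canonical form is the block-diagonal matrix of companion matrices C(f_i):
R = [[0, 0, 0, 25], [1, 0, 0, 15], [0, 1, 0, 2], [0, 0, 1, -5]].

Note the characteristic polynomial does not split into linear factors over ℚ, so A has no Jordan form over ℚ; the rational canonical form exists over any field.

R = [[0, 0, 0, 25], [1, 0, 0, 15], [0, 1, 0, 2], [0, 0, 1, -5]]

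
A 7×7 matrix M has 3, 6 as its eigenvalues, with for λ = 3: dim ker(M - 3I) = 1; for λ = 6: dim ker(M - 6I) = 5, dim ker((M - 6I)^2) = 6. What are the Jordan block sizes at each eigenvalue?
Jordan blocks: (3, 1), (6, 2), (6, 1), (6, 1), (6, 1), (6, 1)

λ = 3: successive nullity increments [1] count blocks of size ≥ k; block sizes are [1].
λ = 6: successive nullity increments [5, 1] count blocks of size ≥ k; block sizes are [2, 1, 1, 1, 1].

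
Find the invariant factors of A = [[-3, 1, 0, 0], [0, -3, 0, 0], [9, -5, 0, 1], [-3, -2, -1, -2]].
(x + 1)^2(x + 3)^2

The Jordan structure of A has elementary divisors (x + 3)^2, (x + 1)^2. Arranging the block sizes at each eigenvalue in decreasing order and taking row products gives the invariant factors.

Invariant factors (smallest first, each dividing the next): (x + 1)^2(x + 3)^2.

Check: the last factor (x + 1)^2(x + 3)^2 is the minimal polynomial, and the product (x + 1)^2(x + 3)^2 is the characteristic polynomial.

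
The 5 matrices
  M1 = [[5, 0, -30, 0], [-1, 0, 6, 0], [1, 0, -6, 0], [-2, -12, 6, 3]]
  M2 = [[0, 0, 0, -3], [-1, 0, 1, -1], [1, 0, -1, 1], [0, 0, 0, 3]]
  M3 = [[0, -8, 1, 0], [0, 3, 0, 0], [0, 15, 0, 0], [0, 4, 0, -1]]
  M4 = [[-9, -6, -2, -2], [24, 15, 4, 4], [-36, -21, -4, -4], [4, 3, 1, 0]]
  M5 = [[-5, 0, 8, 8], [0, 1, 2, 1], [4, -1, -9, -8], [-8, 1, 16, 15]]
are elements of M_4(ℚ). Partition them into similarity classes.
Characteristic polynomials: χ_{M1} = x^2(x - 3)(x + 1), χ_{M2} = x^2(x - 3)(x + 1), χ_{M3} = x^2(x - 3)(x + 1), χ_{M4} = x^2(x - 3)(x + 1), χ_{M5} = x^2(x - 3)(x + 1).

{M1, M2}: invariant factors x, x(x - 3)(x + 1).

{M3, M4, M5}: invariant factors x^2(x - 3)(x + 1).

Matrices are similar if and only if their invariant-factor lists agree; the partition into similarity classes is {M1, M2}, {M3, M4, M5}.

2 classes: {M1, M2}, {M3, M4, M5}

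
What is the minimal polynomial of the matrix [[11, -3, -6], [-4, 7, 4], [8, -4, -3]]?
The characteristic polynomial factors as (x - 5)^3. The minimal polynomial is ∏(x - λ)^{k_λ} where k_λ is the size of the largest Jordan block at λ.

For λ = 5: rank(A - 5I) = 1, and the largest Jordan block has size 2 (the smallest k with rank((A - 5I)^k) = rank((A - 5I)^(k+1))).

So m_A(x) = (x - 5)^2.

m_A(x) = (x - 5)^2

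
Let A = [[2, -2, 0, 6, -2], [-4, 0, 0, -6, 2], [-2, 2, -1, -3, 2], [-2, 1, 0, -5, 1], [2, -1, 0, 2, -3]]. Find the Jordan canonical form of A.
J = [[-2, 0, 0, 0, 0], [0, -2, 0, 0, 0], [0, 0, -1, 1, 0], [0, 0, 0, -1, 1], [0, 0, 0, 0, -1]]

The characteristic polynomial is det(xI - A) = (x + 1)^3(x + 2)^2, so the eigenvalues are -2 (algebraic multiplicity 2), -1 (algebraic multiplicity 3).

For λ = -2: rank(A + 2I) = 3. The eigenspace has dimension 5 - 3 = 2, so there are 2 Jordan blocks; the rank sequence gives block sizes [1, 1].

For λ = -1: rank(A + I) = 4, rank((A + I)^2) = 3, rank((A + I)^3) = 2. The eigenspace has dimension 5 - 4 = 1, so there is 1 Jordan block; the rank sequence gives block sizes [3].

Assembling the blocks gives the Jordan form J above.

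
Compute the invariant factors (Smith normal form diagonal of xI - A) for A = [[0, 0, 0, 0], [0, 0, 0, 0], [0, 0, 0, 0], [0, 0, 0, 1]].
The Jordan structure of A has elementary divisors x, x, x, (x - 1). Arranging the block sizes at each eigenvalue in decreasing order and taking row products gives the invariant factors.

Invariant factors (smallest first, each dividing the next): x, x, x(x - 1).

Check: the last factor x(x - 1) is the minimal polynomial, and the product x^3(x - 1) is the characteristic polynomial.

x, x, x(x - 1)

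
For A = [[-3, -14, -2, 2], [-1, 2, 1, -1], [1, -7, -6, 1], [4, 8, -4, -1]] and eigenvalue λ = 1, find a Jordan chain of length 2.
We seek v_1 ∈ ker((A - I)^2) \ ker(A - I), then set v_{i+1} = (A - I) v_i.

One such chain is v_1 = [[0, 0, 0, 1]]^T, v_2 = [[2, -1, 1, -2]]^T. Check: (A - I) v_2 = [[0, 0, 0, 0]]^T = 0.

v_1 = [[0, 0, 0, 1]]^T, v_2 = [[2, -1, 1, -2]]^T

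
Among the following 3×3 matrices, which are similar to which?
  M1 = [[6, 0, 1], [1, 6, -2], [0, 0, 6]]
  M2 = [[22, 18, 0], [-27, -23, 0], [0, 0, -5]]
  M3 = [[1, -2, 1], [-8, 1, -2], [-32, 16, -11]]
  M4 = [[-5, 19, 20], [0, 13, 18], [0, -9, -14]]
4 classes: {M1}, {M2}, {M3}, {M4}

Characteristic polynomials: χ_{M1} = (x - 6)^3, χ_{M2} = (x - 4)(x + 5)^2, χ_{M3} = (x + 3)^3, χ_{M4} = (x - 4)(x + 5)^2.

{M1}: invariant factors (x - 6)^3.

{M2}: invariant factors x + 5, (x - 4)(x + 5).

{M3}: invariant factors x + 3, (x + 3)^2.

{M4}: invariant factors (x - 4)(x + 5)^2.

Matrices are similar if and only if their invariant-factor lists agree; the partition into similarity classes is {M1}, {M2}, {M3}, {M4}.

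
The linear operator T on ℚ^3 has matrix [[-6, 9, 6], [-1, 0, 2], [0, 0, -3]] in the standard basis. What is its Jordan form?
The characteristic polynomial is det(xI - A) = (x + 3)^3, so the eigenvalues are -3 (algebraic multiplicity 3).

For λ = -3: rank(A + 3I) = 1, rank((A + 3I)^2) = 0. The eigenspace has dimension 3 - 1 = 2, so there are 2 Jordan blocks; the rank sequence gives block sizes [2, 1].

Assembling the blocks gives the Jordan form J above.

J = [[-3, 1, 0], [0, -3, 0], [0, 0, -3]]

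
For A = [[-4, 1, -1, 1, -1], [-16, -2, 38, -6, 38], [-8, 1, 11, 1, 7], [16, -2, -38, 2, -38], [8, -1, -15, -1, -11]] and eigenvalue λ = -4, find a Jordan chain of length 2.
v_1 = [[0, 1, 0, 0, 0]]^T, v_2 = [[1, 2, 1, -2, -1]]^T

We seek v_1 ∈ ker((A + 4I)^2) \ ker(A + 4I), then set v_{i+1} = (A + 4I) v_i.

One such chain is v_1 = [[0, 1, 0, 0, 0]]^T, v_2 = [[1, 2, 1, -2, -1]]^T. Check: (A + 4I) v_2 = [[0, 0, 0, 0, 0]]^T = 0.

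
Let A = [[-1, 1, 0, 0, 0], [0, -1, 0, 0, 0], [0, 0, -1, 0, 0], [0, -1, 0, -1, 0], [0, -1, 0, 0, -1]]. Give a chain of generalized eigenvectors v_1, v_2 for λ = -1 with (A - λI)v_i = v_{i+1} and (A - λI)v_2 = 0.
We seek v_1 ∈ ker((A + I)^2) \ ker(A + I), then set v_{i+1} = (A + I) v_i.

One such chain is v_1 = [[0, 1, -1, -1, -2]]^T, v_2 = [[1, 0, 0, -1, -1]]^T. Check: (A + I) v_2 = [[0, 0, 0, 0, 0]]^T = 0.

v_1 = [[0, 1, -1, -1, -2]]^T, v_2 = [[1, 0, 0, -1, -1]]^T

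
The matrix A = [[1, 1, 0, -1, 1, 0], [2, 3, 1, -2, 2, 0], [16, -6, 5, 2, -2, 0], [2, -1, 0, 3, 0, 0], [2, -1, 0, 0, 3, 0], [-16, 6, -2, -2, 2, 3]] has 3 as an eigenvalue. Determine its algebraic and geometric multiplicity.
The characteristic polynomial is (x - 3)^6, so the factor x - 3 appears with exponent 6: the algebraic multiplicity is 6.

rank(A - 3I) = 3, so the eigenspace has dimension 6 - 3 = 3: the geometric multiplicity is 3.

Since 3 < 6, A is not diagonalizable.

algebraic multiplicity 6, geometric multiplicity 3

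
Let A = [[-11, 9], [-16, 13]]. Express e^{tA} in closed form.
e^{tA} = [[(1 - 12*t)*e^{t}, 9*t*e^{t}], [-16*t*e^{t}, (12*t + 1)*e^{t}]]

A has Jordan form J = [[1, 1], [0, 1]] with A = PJP^{-1}, so e^{tA} = P e^{tJ} P^{-1}.

For a Jordan block J_k(λ), e^{tJ_k(λ)} = e^{λt} · (I + tN + t^2 N^2/2! + ... + t^{k-1} N^{k-1}/(k-1)!) where N is the nilpotent superdiagonal part.

Assembling the blocks and conjugating back gives the entries of e^{tA} as shown above.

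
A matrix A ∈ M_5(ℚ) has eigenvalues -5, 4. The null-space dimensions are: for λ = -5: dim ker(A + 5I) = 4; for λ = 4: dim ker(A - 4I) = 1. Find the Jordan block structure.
λ = -5: successive nullity increments [4] count blocks of size ≥ k; block sizes are [1, 1, 1, 1].
λ = 4: successive nullity increments [1] count blocks of size ≥ k; block sizes are [1].

Jordan blocks: (-5, 1), (-5, 1), (-5, 1), (-5, 1), (4, 1)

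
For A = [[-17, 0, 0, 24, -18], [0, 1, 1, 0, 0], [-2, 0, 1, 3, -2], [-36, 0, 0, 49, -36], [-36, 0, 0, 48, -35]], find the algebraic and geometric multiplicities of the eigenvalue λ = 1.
algebraic multiplicity 4, geometric multiplicity 2

The characteristic polynomial is (x - 1)^4(x + 5), so the factor x - 1 appears with exponent 4: the algebraic multiplicity is 4.

rank(A - I) = 3, so the eigenspace has dimension 5 - 3 = 2: the geometric multiplicity is 2.

Since 2 < 4, A is not diagonalizable.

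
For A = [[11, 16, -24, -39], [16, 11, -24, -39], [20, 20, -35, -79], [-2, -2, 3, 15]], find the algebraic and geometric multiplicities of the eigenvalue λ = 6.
algebraic multiplicity 2, geometric multiplicity 1

The characteristic polynomial is (x - 6)^2(x + 5)^2, so the factor x - 6 appears with exponent 2: the algebraic multiplicity is 2.

rank(A - 6I) = 3, so the eigenspace has dimension 4 - 3 = 1: the geometric multiplicity is 1.

Since 1 < 2, A is not diagonalizable.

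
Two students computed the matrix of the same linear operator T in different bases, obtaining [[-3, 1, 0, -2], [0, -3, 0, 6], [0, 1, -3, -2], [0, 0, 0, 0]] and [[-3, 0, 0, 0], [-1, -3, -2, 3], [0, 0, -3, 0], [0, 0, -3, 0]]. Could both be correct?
Yes.

Two matrices over a field are similar if and only if they have the same invariant factors.

Both A and B have characteristic polynomial x(x + 3)^3 and minimal polynomial x(x + 3)^2. Computing further, both have invariant factors x + 3, x(x + 3)^2. Hence A and B are similar.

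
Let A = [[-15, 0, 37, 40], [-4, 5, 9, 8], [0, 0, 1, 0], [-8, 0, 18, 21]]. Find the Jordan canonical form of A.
The characteristic polynomial is det(xI - A) = (x - 5)^2(x - 1)^2, so the eigenvalues are 1 (algebraic multiplicity 2), 5 (algebraic multiplicity 2).

For λ = 1: rank(A - I) = 3, rank((A - I)^2) = 2. The eigenspace has dimension 4 - 3 = 1, so there is 1 Jordan block; the rank sequence gives block sizes [2].

For λ = 5: rank(A - 5I) = 2. The eigenspace has dimension 4 - 2 = 2, so there are 2 Jordan blocks; the rank sequence gives block sizes [1, 1].

Assembling the blocks gives the Jordan form J above.

J = [[1, 1, 0, 0], [0, 1, 0, 0], [0, 0, 5, 0], [0, 0, 0, 5]]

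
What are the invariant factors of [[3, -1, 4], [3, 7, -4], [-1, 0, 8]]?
(x - 6)^3

The Jordan structure of A has elementary divisors (x - 6)^3. Arranging the block sizes at each eigenvalue in decreasing order and taking row products gives the invariant factors.

Invariant factors (smallest first, each dividing the next): (x - 6)^3.

Check: the last factor (x - 6)^3 is the minimal polynomial, and the product (x - 6)^3 is the characteristic polynomial.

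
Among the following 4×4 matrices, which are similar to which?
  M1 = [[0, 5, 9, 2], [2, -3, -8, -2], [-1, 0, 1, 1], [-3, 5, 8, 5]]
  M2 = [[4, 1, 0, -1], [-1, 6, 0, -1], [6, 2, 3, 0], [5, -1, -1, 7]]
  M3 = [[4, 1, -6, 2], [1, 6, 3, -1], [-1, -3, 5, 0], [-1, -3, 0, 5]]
2 classes: {M1}, {M2, M3}

Characteristic polynomials: χ_{M1} = (x - 2)^3(x + 3), χ_{M2} = (x - 5)^4, χ_{M3} = (x - 5)^4.

{M1}: invariant factors (x - 2)^3(x + 3).

{M2, M3}: invariant factors x - 5, (x - 5)^3.

Matrices are similar if and only if their invariant-factor lists agree; the partition into similarity classes is {M1}, {M2, M3}.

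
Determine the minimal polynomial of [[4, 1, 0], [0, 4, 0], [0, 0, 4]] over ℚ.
m_A(x) = (x - 4)^2

The characteristic polynomial factors as (x - 4)^3. The minimal polynomial is ∏(x - λ)^{k_λ} where k_λ is the size of the largest Jordan block at λ.

For λ = 4: rank(A - 4I) = 1, and the largest Jordan block has size 2 (the smallest k with rank((A - 4I)^k) = rank((A - 4I)^(k+1))).

So m_A(x) = (x - 4)^2.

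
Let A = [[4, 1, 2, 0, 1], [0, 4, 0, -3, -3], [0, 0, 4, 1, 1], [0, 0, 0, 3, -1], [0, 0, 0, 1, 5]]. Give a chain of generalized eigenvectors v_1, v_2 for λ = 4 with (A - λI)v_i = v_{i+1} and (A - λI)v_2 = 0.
v_1 = [[-1, 0, 0, -1, 1]]^T, v_2 = [[1, 0, 0, 0, 0]]^T

We seek v_1 ∈ ker((A - 4I)^2) \ ker(A - 4I), then set v_{i+1} = (A - 4I) v_i.

One such chain is v_1 = [[-1, 0, 0, -1, 1]]^T, v_2 = [[1, 0, 0, 0, 0]]^T. Check: (A - 4I) v_2 = [[0, 0, 0, 0, 0]]^T = 0.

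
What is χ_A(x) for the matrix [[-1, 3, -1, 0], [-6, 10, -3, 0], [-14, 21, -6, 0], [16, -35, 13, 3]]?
xI - A = [[x + 1, -3, 1, 0], [6, x - 10, 3, 0], [14, -21, x + 6, 0], [-16, 35, -13, x - 3]].

Expanding det(xI - A) along the first row:
det(xI - A) = + (x + 1)·det([[x - 10, 3, 0], [-21, x + 6, 0], [35, -13, x - 3]]) - (-3)·det([[6, 3, 0], [14, x + 6, 0], [-16, -13, x - 3]]) + (1)·det([[6, x - 10, 0], [14, -21, 0], [-16, 35, x - 3]]) - (0)·det([[6, x - 10, 3], [14, -21, x + 6], [-16, 35, -13]]).

Evaluating gives χ_A(x) = x^4 - 6x^3 + 12x^2 - 10x + 3 = (x - 3)(x - 1)^3.

χ_A(x) = (x - 3)(x - 1)^3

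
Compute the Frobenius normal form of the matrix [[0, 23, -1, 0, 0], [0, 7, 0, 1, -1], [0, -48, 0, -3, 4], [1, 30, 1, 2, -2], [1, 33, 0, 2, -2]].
The invariant factors of A (the non-unit diagonal entries of the Smith normal form of xI - A over ℚ[x]) are (x - 5)(x - 2)(x^3 - 4x - 2), each dividing the next. The characteristic polynomial is their product, (x - 5)(x - 2)(x^3 - 4x - 2).

The rational canonical form is the block-diagonal matrix of companion matrices C(f_i):
R = [[0, 0, 0, 0, 20], [1, 0, 0, 0, 26], [0, 1, 0, 0, -26], [0, 0, 1, 0, -6], [0, 0, 0, 1, 7]].

Note the characteristic polynomial does not split into linear factors over ℚ, so A has no Jordan form over ℚ; the rational canonical form exists over any field.

R = [[0, 0, 0, 0, 20], [1, 0, 0, 0, 26], [0, 1, 0, 0, -26], [0, 0, 1, 0, -6], [0, 0, 0, 1, 7]]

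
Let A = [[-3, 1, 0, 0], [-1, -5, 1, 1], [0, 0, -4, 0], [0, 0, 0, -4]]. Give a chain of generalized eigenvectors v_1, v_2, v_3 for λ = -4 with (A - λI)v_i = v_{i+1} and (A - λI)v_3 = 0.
v_1 = [[-1, 2, 1, 0]]^T, v_2 = [[1, 0, 0, 0]]^T, v_3 = [[1, -1, 0, 0]]^T

We seek v_1 ∈ ker((A + 4I)^3) \ ker((A + 4I)^2), then set v_{i+1} = (A + 4I) v_i.

One such chain is v_1 = [[-1, 2, 1, 0]]^T, v_2 = [[1, 0, 0, 0]]^T, v_3 = [[1, -1, 0, 0]]^T. Check: (A + 4I) v_3 = [[0, 0, 0, 0]]^T = 0.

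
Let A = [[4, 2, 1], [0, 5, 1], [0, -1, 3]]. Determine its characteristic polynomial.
χ_A(x) = (x - 4)^3

xI - A = [[x - 4, -2, -1], [0, x - 5, -1], [0, 1, x - 3]].

Expanding det(xI - A) along the first row:
det(xI - A) = + (x - 4)·det([[x - 5, -1], [1, x - 3]]) - (-2)·det([[0, -1], [0, x - 3]]) + (-1)·det([[0, x - 5], [0, 1]]).

Evaluating gives χ_A(x) = x^3 - 12x^2 + 48x - 64 = (x - 4)^3.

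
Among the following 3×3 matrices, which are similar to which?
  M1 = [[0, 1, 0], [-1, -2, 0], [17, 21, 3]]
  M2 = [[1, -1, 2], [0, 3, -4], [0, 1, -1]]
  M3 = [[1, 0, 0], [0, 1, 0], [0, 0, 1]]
Characteristic polynomials: χ_{M1} = (x - 3)(x + 1)^2, χ_{M2} = (x - 1)^3, χ_{M3} = (x - 1)^3.

{M1}: invariant factors (x - 3)(x + 1)^2.

{M2}: invariant factors x - 1, (x - 1)^2.

{M3}: invariant factors x - 1, x - 1, x - 1.

Matrices are similar if and only if their invariant-factor lists agree; the partition into similarity classes is {M1}, {M2}, {M3}.

3 classes: {M1}, {M2}, {M3}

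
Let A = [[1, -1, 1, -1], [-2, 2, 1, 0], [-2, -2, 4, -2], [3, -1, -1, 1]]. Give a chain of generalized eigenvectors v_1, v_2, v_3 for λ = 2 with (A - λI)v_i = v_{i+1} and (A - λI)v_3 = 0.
v_1 = [[0, 0, 1, 0]]^T, v_2 = [[1, 1, 2, -1]]^T, v_3 = [[1, 0, 2, 1]]^T

We seek v_1 ∈ ker((A - 2I)^3) \ ker((A - 2I)^2), then set v_{i+1} = (A - 2I) v_i.

One such chain is v_1 = [[0, 0, 1, 0]]^T, v_2 = [[1, 1, 2, -1]]^T, v_3 = [[1, 0, 2, 1]]^T. Check: (A - 2I) v_3 = [[0, 0, 0, 0]]^T = 0.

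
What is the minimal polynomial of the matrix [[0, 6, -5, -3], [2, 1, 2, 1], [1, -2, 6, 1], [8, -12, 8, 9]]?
m_A(x) = (x - 5)^2(x - 3)^2

The characteristic polynomial factors as (x - 5)^2(x - 3)^2. The minimal polynomial is ∏(x - λ)^{k_λ} where k_λ is the size of the largest Jordan block at λ.

For λ = 3: rank(A - 3I) = 3, and the largest Jordan block has size 2 (the smallest k with rank((A - 3I)^k) = rank((A - 3I)^(k+1))).
For λ = 5: rank(A - 5I) = 3, and the largest Jordan block has size 2 (the smallest k with rank((A - 5I)^k) = rank((A - 5I)^(k+1))).

So m_A(x) = (x - 5)^2(x - 3)^2.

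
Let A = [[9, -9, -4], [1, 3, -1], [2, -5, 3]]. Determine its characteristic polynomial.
xI - A = [[x - 9, 9, 4], [-1, x - 3, 1], [-2, 5, x - 3]].

Expanding det(xI - A) along the first row:
det(xI - A) = + (x - 9)·det([[x - 3, 1], [5, x - 3]]) - (9)·det([[-1, 1], [-2, x - 3]]) + (4)·det([[-1, x - 3], [-2, 5]]).

Evaluating gives χ_A(x) = x^3 - 15x^2 + 75x - 125 = (x - 5)^3.

χ_A(x) = (x - 5)^3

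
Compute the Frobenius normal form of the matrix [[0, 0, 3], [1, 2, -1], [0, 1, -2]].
R = [[0, 0, 3], [1, 0, 3], [0, 1, 0]]

The invariant factors of A (the non-unit diagonal entries of the Smith normal form of xI - A over ℚ[x]) are x^3 - 3x - 3, each dividing the next. The characteristic polynomial is their product, x^3 - 3x - 3.

The rational canonical form is the block-diagonal matrix of companion matrices C(f_i):
R = [[0, 0, 3], [1, 0, 3], [0, 1, 0]].

Note the characteristic polynomial does not split into linear factors over ℚ, so A has no Jordan form over ℚ; the rational canonical form exists over any field.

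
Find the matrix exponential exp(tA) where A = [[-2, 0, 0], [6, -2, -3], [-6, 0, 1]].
e^{tA} = [[e^{-2*t}, 0, 0], [2*e^{t} - 2*e^{-2*t}, e^{-2*t}, -e^{t} + e^{-2*t}], [-2*e^{t} + 2*e^{-2*t}, 0, e^{t}]]

A has Jordan form J = [[-2, 0, 0], [0, -2, 0], [0, 0, 1]] with A = PJP^{-1}, so e^{tA} = P e^{tJ} P^{-1}.

For a Jordan block J_k(λ), e^{tJ_k(λ)} = e^{λt} · (I + tN + t^2 N^2/2! + ... + t^{k-1} N^{k-1}/(k-1)!) where N is the nilpotent superdiagonal part.

Assembling the blocks and conjugating back gives the entries of e^{tA} as shown above.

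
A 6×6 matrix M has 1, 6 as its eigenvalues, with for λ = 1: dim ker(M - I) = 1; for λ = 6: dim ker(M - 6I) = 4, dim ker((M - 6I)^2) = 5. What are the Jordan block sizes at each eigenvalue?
Jordan blocks: (1, 1), (6, 2), (6, 1), (6, 1), (6, 1)

λ = 1: successive nullity increments [1] count blocks of size ≥ k; block sizes are [1].
λ = 6: successive nullity increments [4, 1] count blocks of size ≥ k; block sizes are [2, 1, 1, 1].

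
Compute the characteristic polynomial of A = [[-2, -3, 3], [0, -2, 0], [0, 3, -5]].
xI - A = [[x + 2, 3, -3], [0, x + 2, 0], [0, -3, x + 5]].

Expanding det(xI - A) along the first row:
det(xI - A) = + (x + 2)·det([[x + 2, 0], [-3, x + 5]]) - (3)·det([[0, 0], [0, x + 5]]) + (-3)·det([[0, x + 2], [0, -3]]).

Evaluating gives χ_A(x) = x^3 + 9x^2 + 24x + 20 = (x + 2)^2(x + 5).

χ_A(x) = (x + 2)^2(x + 5)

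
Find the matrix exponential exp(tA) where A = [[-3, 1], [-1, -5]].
A has Jordan form J = [[-4, 1], [0, -4]] with A = PJP^{-1}, so e^{tA} = P e^{tJ} P^{-1}.

For a Jordan block J_k(λ), e^{tJ_k(λ)} = e^{λt} · (I + tN + t^2 N^2/2! + ... + t^{k-1} N^{k-1}/(k-1)!) where N is the nilpotent superdiagonal part.

Assembling the blocks and conjugating back gives the entries of e^{tA} as shown above.

e^{tA} = [[(t + 1)*e^{-4*t}, t*e^{-4*t}], [-t*e^{-4*t}, (1 - t)*e^{-4*t}]]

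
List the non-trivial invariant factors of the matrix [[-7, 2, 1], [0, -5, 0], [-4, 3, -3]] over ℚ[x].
(x + 5)^3

The Jordan structure of A has elementary divisors (x + 5)^3. Arranging the block sizes at each eigenvalue in decreasing order and taking row products gives the invariant factors.

Invariant factors (smallest first, each dividing the next): (x + 5)^3.

Check: the last factor (x + 5)^3 is the minimal polynomial, and the product (x + 5)^3 is the characteristic polynomial.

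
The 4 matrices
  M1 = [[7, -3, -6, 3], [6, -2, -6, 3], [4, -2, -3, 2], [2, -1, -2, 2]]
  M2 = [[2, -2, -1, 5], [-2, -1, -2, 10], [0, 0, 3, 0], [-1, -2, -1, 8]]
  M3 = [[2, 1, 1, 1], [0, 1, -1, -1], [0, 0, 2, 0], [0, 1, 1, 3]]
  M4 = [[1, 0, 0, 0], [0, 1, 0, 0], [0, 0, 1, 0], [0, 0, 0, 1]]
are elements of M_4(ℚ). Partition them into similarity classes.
4 classes: {M1}, {M2}, {M3}, {M4}

Characteristic polynomials: χ_{M1} = (x - 1)^4, χ_{M2} = (x - 3)^4, χ_{M3} = (x - 2)^4, χ_{M4} = (x - 1)^4.

{M1}: invariant factors x - 1, x - 1, (x - 1)^2.

{M2}: invariant factors x - 3, x - 3, (x - 3)^2.

{M3}: invariant factors x - 2, x - 2, (x - 2)^2.

{M4}: invariant factors x - 1, x - 1, x - 1, x - 1.

Matrices are similar if and only if their invariant-factor lists agree; the partition into similarity classes is {M1}, {M2}, {M3}, {M4}.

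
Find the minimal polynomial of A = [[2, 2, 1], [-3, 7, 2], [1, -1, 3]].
m_A(x) = (x - 4)^3

The characteristic polynomial factors as (x - 4)^3. The minimal polynomial is ∏(x - λ)^{k_λ} where k_λ is the size of the largest Jordan block at λ.

For λ = 4: rank(A - 4I) = 2, and the largest Jordan block has size 3 (the smallest k with rank((A - 4I)^k) = rank((A - 4I)^(k+1))).

So m_A(x) = (x - 4)^3.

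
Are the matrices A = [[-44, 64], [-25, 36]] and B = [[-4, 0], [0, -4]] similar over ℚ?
No.

Both have characteristic polynomial (x + 4)^2, but the minimal polynomial of A is (x + 4)^2 while the minimal polynomial of B is x + 4. The minimal polynomial is a similarity invariant, so A and B are not similar.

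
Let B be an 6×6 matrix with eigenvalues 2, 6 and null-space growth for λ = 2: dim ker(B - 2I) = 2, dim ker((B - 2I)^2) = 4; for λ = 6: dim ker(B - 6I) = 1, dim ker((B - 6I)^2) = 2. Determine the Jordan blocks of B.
λ = 2: successive nullity increments [2, 2] count blocks of size ≥ k; block sizes are [2, 2].
λ = 6: successive nullity increments [1, 1] count blocks of size ≥ k; block sizes are [2].

Jordan blocks: (2, 2), (2, 2), (6, 2)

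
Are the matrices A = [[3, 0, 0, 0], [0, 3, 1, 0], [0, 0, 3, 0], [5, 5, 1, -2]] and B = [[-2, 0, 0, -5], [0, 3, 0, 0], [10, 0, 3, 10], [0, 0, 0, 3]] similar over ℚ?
Both have characteristic polynomial (x - 3)^3(x + 2), but the minimal polynomial of A is (x - 3)^2(x + 2) while the minimal polynomial of B is (x - 3)(x + 2). The minimal polynomial is a similarity invariant, so A and B are not similar.

No.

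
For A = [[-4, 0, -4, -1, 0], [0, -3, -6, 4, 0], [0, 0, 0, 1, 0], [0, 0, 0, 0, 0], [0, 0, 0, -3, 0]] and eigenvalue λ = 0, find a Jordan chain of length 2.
v_1 = [[-1, 0, 1, 1, 0]]^T, v_2 = [[-1, -2, 1, 0, -3]]^T

We seek v_1 ∈ ker(A^2) \ ker(A), then set v_{i+1} = A v_i.

One such chain is v_1 = [[-1, 0, 1, 1, 0]]^T, v_2 = [[-1, -2, 1, 0, -3]]^T. Check: A v_2 = [[0, 0, 0, 0, 0]]^T = 0.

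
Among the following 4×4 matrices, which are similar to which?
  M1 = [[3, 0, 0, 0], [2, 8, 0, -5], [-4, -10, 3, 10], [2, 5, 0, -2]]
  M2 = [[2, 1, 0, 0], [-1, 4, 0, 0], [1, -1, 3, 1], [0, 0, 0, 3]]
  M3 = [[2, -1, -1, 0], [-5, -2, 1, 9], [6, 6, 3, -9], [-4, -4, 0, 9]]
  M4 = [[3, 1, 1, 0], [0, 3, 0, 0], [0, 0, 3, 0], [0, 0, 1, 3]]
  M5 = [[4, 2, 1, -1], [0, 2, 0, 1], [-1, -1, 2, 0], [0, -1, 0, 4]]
2 classes: {M1}, {M2, M3, M4, M5}

Characteristic polynomials: χ_{M1} = (x - 3)^4, χ_{M2} = (x - 3)^4, χ_{M3} = (x - 3)^4, χ_{M4} = (x - 3)^4, χ_{M5} = (x - 3)^4.

{M1}: invariant factors x - 3, x - 3, (x - 3)^2.

{M2, M3, M4, M5}: invariant factors (x - 3)^2, (x - 3)^2.

Matrices are similar if and only if their invariant-factor lists agree; the partition into similarity classes is {M1}, {M2, M3, M4, M5}.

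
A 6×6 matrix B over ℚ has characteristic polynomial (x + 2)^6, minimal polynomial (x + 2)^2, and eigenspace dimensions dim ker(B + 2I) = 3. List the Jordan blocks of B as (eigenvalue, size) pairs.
Jordan blocks: (-2, 2), (-2, 2), (-2, 2)

λ = -2: algebraic multiplicity 6 (exponent in χ_B), largest block size 2 (exponent in m_B), 3 blocks (geometric multiplicity). These force block sizes [2, 2, 2].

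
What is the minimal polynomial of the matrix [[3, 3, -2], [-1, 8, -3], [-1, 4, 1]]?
The characteristic polynomial factors as (x - 4)^3. The minimal polynomial is ∏(x - λ)^{k_λ} where k_λ is the size of the largest Jordan block at λ.

For λ = 4: rank(A - 4I) = 2, and the largest Jordan block has size 3 (the smallest k with rank((A - 4I)^k) = rank((A - 4I)^(k+1))).

So m_A(x) = (x - 4)^3.

m_A(x) = (x - 4)^3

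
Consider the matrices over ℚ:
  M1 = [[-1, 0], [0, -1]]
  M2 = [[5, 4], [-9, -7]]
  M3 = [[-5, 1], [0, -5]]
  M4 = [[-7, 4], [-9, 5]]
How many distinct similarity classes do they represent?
3 classes: {M1}, {M2, M4}, {M3}

Characteristic polynomials: χ_{M1} = (x + 1)^2, χ_{M2} = (x + 1)^2, χ_{M3} = (x + 5)^2, χ_{M4} = (x + 1)^2.

{M1}: invariant factors x + 1, x + 1.

{M2, M4}: invariant factors (x + 1)^2.

{M3}: invariant factors (x + 5)^2.

Matrices are similar if and only if their invariant-factor lists agree; the partition into similarity classes is {M1}, {M2, M4}, {M3}.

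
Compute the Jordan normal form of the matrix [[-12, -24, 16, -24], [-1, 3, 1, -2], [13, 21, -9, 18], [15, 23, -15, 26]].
The characteristic polynomial is det(xI - A) = (x - 4)^3(x + 4), so the eigenvalues are -4 (algebraic multiplicity 1), 4 (algebraic multiplicity 3).

For λ = -4: algebraic multiplicity 1 gives one 1×1 block.

For λ = 4: rank(A - 4I) = 2, rank((A - 4I)^2) = 1. The eigenspace has dimension 4 - 2 = 2, so there are 2 Jordan blocks; the rank sequence gives block sizes [2, 1].

Assembling the blocks gives the Jordan form J above.

J = [[-4, 0, 0, 0], [0, 4, 1, 0], [0, 0, 4, 0], [0, 0, 0, 4]]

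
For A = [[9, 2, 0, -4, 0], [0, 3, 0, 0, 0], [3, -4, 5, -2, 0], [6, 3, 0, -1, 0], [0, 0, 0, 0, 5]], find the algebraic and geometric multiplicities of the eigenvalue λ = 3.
algebraic multiplicity 2, geometric multiplicity 1

The characteristic polynomial is (x - 5)^3(x - 3)^2, so the factor x - 3 appears with exponent 2: the algebraic multiplicity is 2.

rank(A - 3I) = 4, so the eigenspace has dimension 5 - 4 = 1: the geometric multiplicity is 1.

Since 1 < 2, A is not diagonalizable.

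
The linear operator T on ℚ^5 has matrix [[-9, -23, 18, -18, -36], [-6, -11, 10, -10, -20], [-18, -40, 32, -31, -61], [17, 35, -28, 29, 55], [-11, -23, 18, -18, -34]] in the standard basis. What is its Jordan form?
The characteristic polynomial is det(xI - A) = (x - 2)^2(x - 1)^3, so the eigenvalues are 1 (algebraic multiplicity 3), 2 (algebraic multiplicity 2).

For λ = 1: rank(A - I) = 3, rank((A - I)^2) = 2. The eigenspace has dimension 5 - 3 = 2, so there are 2 Jordan blocks; the rank sequence gives block sizes [2, 1].

For λ = 2: rank(A - 2I) = 3. The eigenspace has dimension 5 - 3 = 2, so there are 2 Jordan blocks; the rank sequence gives block sizes [1, 1].

Assembling the blocks gives the Jordan form J above.

J = [[1, 1, 0, 0, 0], [0, 1, 0, 0, 0], [0, 0, 1, 0, 0], [0, 0, 0, 2, 0], [0, 0, 0, 0, 2]]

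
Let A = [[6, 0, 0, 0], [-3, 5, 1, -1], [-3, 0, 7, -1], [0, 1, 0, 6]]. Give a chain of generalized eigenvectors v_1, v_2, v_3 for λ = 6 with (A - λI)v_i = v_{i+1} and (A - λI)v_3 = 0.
v_1 = [[0, 0, 1, 0]]^T, v_2 = [[0, 1, 1, 0]]^T, v_3 = [[0, 0, 1, 1]]^T

We seek v_1 ∈ ker((A - 6I)^3) \ ker((A - 6I)^2), then set v_{i+1} = (A - 6I) v_i.

One such chain is v_1 = [[0, 0, 1, 0]]^T, v_2 = [[0, 1, 1, 0]]^T, v_3 = [[0, 0, 1, 1]]^T. Check: (A - 6I) v_3 = [[0, 0, 0, 0]]^T = 0.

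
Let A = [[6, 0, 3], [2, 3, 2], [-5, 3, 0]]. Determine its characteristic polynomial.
xI - A = [[x - 6, 0, -3], [-2, x - 3, -2], [5, -3, x]].

Expanding det(xI - A) along the first row:
det(xI - A) = + (x - 6)·det([[x - 3, -2], [-3, x]]) - (0)·det([[-2, -2], [5, x]]) + (-3)·det([[-2, x - 3], [5, -3]]).

Evaluating gives χ_A(x) = x^3 - 9x^2 + 27x - 27 = (x - 3)^3.

χ_A(x) = (x - 3)^3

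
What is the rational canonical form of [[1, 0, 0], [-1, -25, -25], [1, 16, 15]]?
R = [[0, 0, 25], [1, 0, -15], [0, 1, -9]]

The invariant factors of A (the non-unit diagonal entries of the Smith normal form of xI - A over ℚ[x]) are (x - 1)(x + 5)^2, each dividing the next. The characteristic polynomial is their product, (x - 1)(x + 5)^2.

The rational canonical form is the block-diagonal matrix of companion matrices C(f_i):
R = [[0, 0, 25], [1, 0, -15], [0, 1, -9]].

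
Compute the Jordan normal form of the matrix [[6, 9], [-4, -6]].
The characteristic polynomial is det(xI - A) = x^2, so the eigenvalues are 0 (algebraic multiplicity 2).

For λ = 0: rank(A) = 1, rank(A^2) = 0. The eigenspace has dimension 2 - 1 = 1, so there is 1 Jordan block; the rank sequence gives block sizes [2].

Assembling the blocks gives the Jordan form J above.

J = [[0, 1], [0, 0]]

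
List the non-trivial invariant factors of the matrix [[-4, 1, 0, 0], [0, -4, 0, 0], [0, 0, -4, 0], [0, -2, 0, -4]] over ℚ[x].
x + 4, x + 4, (x + 4)^2

The Jordan structure of A has elementary divisors (x + 4)^2, (x + 4), (x + 4). Arranging the block sizes at each eigenvalue in decreasing order and taking row products gives the invariant factors.

Invariant factors (smallest first, each dividing the next): x + 4, x + 4, (x + 4)^2.

Check: the last factor (x + 4)^2 is the minimal polynomial, and the product (x + 4)^4 is the characteristic polynomial.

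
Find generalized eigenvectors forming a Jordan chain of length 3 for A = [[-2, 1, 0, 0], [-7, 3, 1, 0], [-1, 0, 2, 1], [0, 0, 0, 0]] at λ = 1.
We seek v_1 ∈ ker((A - I)^3) \ ker((A - I)^2), then set v_{i+1} = (A - I) v_i.

One such chain is v_1 = [[1, 2, 1, 0]]^T, v_2 = [[-1, -2, 0, 0]]^T, v_3 = [[1, 3, 1, 0]]^T. Check: (A - I) v_3 = [[0, 0, 0, 0]]^T = 0.

v_1 = [[1, 2, 1, 0]]^T, v_2 = [[-1, -2, 0, 0]]^T, v_3 = [[1, 3, 1, 0]]^T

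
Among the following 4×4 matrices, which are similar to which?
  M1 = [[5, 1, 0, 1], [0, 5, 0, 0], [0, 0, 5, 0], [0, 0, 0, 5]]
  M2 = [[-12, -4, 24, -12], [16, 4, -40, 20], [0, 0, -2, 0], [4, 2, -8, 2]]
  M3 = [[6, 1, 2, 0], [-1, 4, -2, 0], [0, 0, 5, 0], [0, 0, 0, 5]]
2 classes: {M1, M3}, {M2}

Characteristic polynomials: χ_{M1} = (x - 5)^4, χ_{M2} = x(x + 2)^2(x + 4), χ_{M3} = (x - 5)^4.

{M1, M3}: invariant factors x - 5, x - 5, (x - 5)^2.

{M2}: invariant factors x + 2, x(x + 2)(x + 4).

Matrices are similar if and only if their invariant-factor lists agree; the partition into similarity classes is {M1, M3}, {M2}.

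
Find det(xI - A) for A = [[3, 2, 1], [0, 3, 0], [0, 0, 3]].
χ_A(x) = (x - 3)^3

xI - A = [[x - 3, -2, -1], [0, x - 3, 0], [0, 0, x - 3]].

Expanding det(xI - A) along the first row:
det(xI - A) = + (x - 3)·det([[x - 3, 0], [0, x - 3]]) - (-2)·det([[0, 0], [0, x - 3]]) + (-1)·det([[0, x - 3], [0, 0]]).

Evaluating gives χ_A(x) = x^3 - 9x^2 + 27x - 27 = (x - 3)^3.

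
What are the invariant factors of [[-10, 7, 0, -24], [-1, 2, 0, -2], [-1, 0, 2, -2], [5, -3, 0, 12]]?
x - 2, (x - 2)(x - 1)^2

The Jordan structure of A has elementary divisors (x - 1)^2, (x - 2), (x - 2). Arranging the block sizes at each eigenvalue in decreasing order and taking row products gives the invariant factors.

Invariant factors (smallest first, each dividing the next): x - 2, (x - 2)(x - 1)^2.

Check: the last factor (x - 2)(x - 1)^2 is the minimal polynomial, and the product (x - 2)^2(x - 1)^2 is the characteristic polynomial.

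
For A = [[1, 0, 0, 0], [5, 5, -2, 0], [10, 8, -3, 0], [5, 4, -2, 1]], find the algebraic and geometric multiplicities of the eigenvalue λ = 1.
The characteristic polynomial is (x - 1)^4, so the factor x - 1 appears with exponent 4: the algebraic multiplicity is 4.

rank(A - I) = 1, so the eigenspace has dimension 4 - 1 = 3: the geometric multiplicity is 3.

Since 3 < 4, A is not diagonalizable.

algebraic multiplicity 4, geometric multiplicity 3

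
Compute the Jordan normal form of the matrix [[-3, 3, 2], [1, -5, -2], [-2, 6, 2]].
The characteristic polynomial is det(xI - A) = (x + 2)^3, so the eigenvalues are -2 (algebraic multiplicity 3).

For λ = -2: rank(A + 2I) = 1, rank((A + 2I)^2) = 0. The eigenspace has dimension 3 - 1 = 2, so there are 2 Jordan blocks; the rank sequence gives block sizes [2, 1].

Assembling the blocks gives the Jordan form J above.

J = [[-2, 1, 0], [0, -2, 0], [0, 0, -2]]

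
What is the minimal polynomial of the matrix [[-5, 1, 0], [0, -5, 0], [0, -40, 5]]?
m_A(x) = (x - 5)(x + 5)^2

The characteristic polynomial factors as (x - 5)(x + 5)^2. The minimal polynomial is ∏(x - λ)^{k_λ} where k_λ is the size of the largest Jordan block at λ.

For λ = -5: rank(A + 5I) = 2, and the largest Jordan block has size 2 (the smallest k with rank((A + 5I)^k) = rank((A + 5I)^(k+1))).
For λ = 5: rank(A - 5I) = 2, and the largest Jordan block has size 1 (the smallest k with rank((A - 5I)^k) = rank((A - 5I)^(k+1))).

So m_A(x) = (x - 5)(x + 5)^2.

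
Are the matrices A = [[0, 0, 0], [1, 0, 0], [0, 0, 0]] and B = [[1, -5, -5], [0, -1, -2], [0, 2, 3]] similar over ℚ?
trace(A) = 0 but trace(B) = 3. The trace is a similarity invariant, so A and B are not similar.

No.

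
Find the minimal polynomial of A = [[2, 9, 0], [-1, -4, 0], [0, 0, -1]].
The characteristic polynomial factors as (x + 1)^3. The minimal polynomial is ∏(x - λ)^{k_λ} where k_λ is the size of the largest Jordan block at λ.

For λ = -1: rank(A + I) = 1, and the largest Jordan block has size 2 (the smallest k with rank((A + I)^k) = rank((A + I)^(k+1))).

So m_A(x) = (x + 1)^2.

m_A(x) = (x + 1)^2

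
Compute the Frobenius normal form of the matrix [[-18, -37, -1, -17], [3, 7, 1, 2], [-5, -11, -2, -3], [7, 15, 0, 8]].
The invariant factors of A (the non-unit diagonal entries of the Smith normal form of xI - A over ℚ[x]) are (x + 5)(x^3 - 2x + 3), each dividing the next. The characteristic polynomial is their product, (x + 5)(x^3 - 2x + 3).

The rational canonical form is the block-diagonal matrix of companion matrices C(f_i):
R = [[0, 0, 0, -15], [1, 0, 0, 7], [0, 1, 0, 2], [0, 0, 1, -5]].

Note the characteristic polynomial does not split into linear factors over ℚ, so A has no Jordan form over ℚ; the rational canonical form exists over any field.

R = [[0, 0, 0, -15], [1, 0, 0, 7], [0, 1, 0, 2], [0, 0, 1, -5]]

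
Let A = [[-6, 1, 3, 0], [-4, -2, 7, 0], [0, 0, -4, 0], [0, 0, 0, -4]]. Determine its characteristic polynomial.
χ_A(x) = (x + 4)^4

xI - A = [[x + 6, -1, -3, 0], [4, x + 2, -7, 0], [0, 0, x + 4, 0], [0, 0, 0, x + 4]].

Expanding det(xI - A) along the first row:
det(xI - A) = + (x + 6)·det([[x + 2, -7, 0], [0, x + 4, 0], [0, 0, x + 4]]) - (-1)·det([[4, -7, 0], [0, x + 4, 0], [0, 0, x + 4]]) + (-3)·det([[4, x + 2, 0], [0, 0, 0], [0, 0, x + 4]]) - (0)·det([[4, x + 2, -7], [0, 0, x + 4], [0, 0, 0]]).

Evaluating gives χ_A(x) = x^4 + 16x^3 + 96x^2 + 256x + 256 = (x + 4)^4.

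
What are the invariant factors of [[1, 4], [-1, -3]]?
The Jordan structure of A has elementary divisors (x + 1)^2. Arranging the block sizes at each eigenvalue in decreasing order and taking row products gives the invariant factors.

Invariant factors (smallest first, each dividing the next): (x + 1)^2.

Check: the last factor (x + 1)^2 is the minimal polynomial, and the product (x + 1)^2 is the characteristic polynomial.

(x + 1)^2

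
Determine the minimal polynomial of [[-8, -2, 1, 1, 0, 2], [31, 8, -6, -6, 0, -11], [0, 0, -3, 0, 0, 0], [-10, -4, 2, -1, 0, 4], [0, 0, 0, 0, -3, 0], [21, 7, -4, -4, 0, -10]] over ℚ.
The characteristic polynomial factors as (x + 2)(x + 3)^5. The minimal polynomial is ∏(x - λ)^{k_λ} where k_λ is the size of the largest Jordan block at λ.

For λ = -3: rank(A + 3I) = 2, and the largest Jordan block has size 2 (the smallest k with rank((A + 3I)^k) = rank((A + 3I)^(k+1))).
For λ = -2: rank(A + 2I) = 5, and the largest Jordan block has size 1 (the smallest k with rank((A + 2I)^k) = rank((A + 2I)^(k+1))).

So m_A(x) = (x + 2)(x + 3)^2.

m_A(x) = (x + 2)(x + 3)^2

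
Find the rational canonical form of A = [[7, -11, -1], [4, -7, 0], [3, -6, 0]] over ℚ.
The invariant factors of A (the non-unit diagonal entries of the Smith normal form of xI - A over ℚ[x]) are x^3 - 2x - 3, each dividing the next. The characteristic polynomial is their product, x^3 - 2x - 3.

The rational canonical form is the block-diagonal matrix of companion matrices C(f_i):
R = [[0, 0, 3], [1, 0, 2], [0, 1, 0]].

Note the characteristic polynomial does not split into linear factors over ℚ, so A has no Jordan form over ℚ; the rational canonical form exists over any field.

R = [[0, 0, 3], [1, 0, 2], [0, 1, 0]]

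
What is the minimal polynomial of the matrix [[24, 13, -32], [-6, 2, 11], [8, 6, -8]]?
m_A(x) = (x - 6)^3

The characteristic polynomial factors as (x - 6)^3. The minimal polynomial is ∏(x - λ)^{k_λ} where k_λ is the size of the largest Jordan block at λ.

For λ = 6: rank(A - 6I) = 2, and the largest Jordan block has size 3 (the smallest k with rank((A - 6I)^k) = rank((A - 6I)^(k+1))).

So m_A(x) = (x - 6)^3.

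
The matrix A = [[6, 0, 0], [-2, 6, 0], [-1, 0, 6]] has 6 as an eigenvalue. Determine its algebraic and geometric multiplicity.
algebraic multiplicity 3, geometric multiplicity 2

The characteristic polynomial is (x - 6)^3, so the factor x - 6 appears with exponent 3: the algebraic multiplicity is 3.

rank(A - 6I) = 1, so the eigenspace has dimension 3 - 1 = 2: the geometric multiplicity is 2.

Since 2 < 3, A is not diagonalizable.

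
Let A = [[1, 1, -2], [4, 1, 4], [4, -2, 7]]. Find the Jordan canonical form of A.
J = [[3, 1, 0], [0, 3, 0], [0, 0, 3]]

The characteristic polynomial is det(xI - A) = (x - 3)^3, so the eigenvalues are 3 (algebraic multiplicity 3).

For λ = 3: rank(A - 3I) = 1, rank((A - 3I)^2) = 0. The eigenspace has dimension 3 - 1 = 2, so there are 2 Jordan blocks; the rank sequence gives block sizes [2, 1].

Assembling the blocks gives the Jordan form J above.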